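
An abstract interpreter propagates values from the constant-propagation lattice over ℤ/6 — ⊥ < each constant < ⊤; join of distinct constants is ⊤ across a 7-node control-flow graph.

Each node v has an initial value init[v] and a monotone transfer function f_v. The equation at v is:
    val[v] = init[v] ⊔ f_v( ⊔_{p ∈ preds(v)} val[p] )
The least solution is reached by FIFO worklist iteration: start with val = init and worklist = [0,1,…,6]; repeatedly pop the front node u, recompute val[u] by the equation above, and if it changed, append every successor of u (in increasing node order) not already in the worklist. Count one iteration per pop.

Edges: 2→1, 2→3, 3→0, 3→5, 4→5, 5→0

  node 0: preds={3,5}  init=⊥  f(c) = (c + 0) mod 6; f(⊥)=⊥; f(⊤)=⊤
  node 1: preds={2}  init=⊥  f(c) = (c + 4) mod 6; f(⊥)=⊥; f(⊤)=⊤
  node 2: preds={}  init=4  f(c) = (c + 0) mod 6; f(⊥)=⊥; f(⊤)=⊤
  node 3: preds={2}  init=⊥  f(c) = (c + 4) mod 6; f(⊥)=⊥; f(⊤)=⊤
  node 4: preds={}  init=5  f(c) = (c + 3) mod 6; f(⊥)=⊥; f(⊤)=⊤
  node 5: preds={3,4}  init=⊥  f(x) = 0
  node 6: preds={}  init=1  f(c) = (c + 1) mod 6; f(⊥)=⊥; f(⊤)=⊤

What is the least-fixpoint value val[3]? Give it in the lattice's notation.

2

Iteration log — 8 steps:
  step 1. node 0  ⊔preds=⊥  new=⊥  stable
  step 2. node 1  ⊔preds=4  new=2  old=⊥  +wl: 
  step 3. node 2  ⊔preds=⊥  new=4  stable
  step 4. node 3  ⊔preds=4  new=2  old=⊥  +wl: 0
  step 5. node 4  ⊔preds=⊥  new=5  stable
  step 6. node 5  ⊔preds=⊤  new=0  old=⊥  +wl: 
  step 7. node 6  ⊔preds=⊥  new=1  stable
  step 8. node 0  ⊔preds=⊤  new=⊤  old=⊥  +wl: 

Least fixpoint reached:
  node 0: ⊤
  node 1: 2
  node 2: 4
  node 3: 2
  node 4: 5
  node 5: 0
  node 6: 1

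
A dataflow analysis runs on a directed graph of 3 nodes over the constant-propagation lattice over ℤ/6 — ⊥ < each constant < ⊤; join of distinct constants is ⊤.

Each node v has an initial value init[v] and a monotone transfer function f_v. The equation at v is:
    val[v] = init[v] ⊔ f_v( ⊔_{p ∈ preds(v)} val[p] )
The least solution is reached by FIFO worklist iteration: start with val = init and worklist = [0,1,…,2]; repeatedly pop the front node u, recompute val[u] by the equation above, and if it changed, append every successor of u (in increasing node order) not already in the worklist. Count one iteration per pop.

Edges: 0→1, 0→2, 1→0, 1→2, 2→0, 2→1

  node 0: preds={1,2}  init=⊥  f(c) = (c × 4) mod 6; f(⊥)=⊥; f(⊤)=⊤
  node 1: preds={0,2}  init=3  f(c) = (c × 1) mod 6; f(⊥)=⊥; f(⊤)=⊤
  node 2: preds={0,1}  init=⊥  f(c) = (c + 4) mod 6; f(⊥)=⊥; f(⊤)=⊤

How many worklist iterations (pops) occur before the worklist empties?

Iteration log — 6 steps:
  step 1. node 0  ⊔preds=3  new=0  old=⊥  +wl: 
  step 2. node 1  ⊔preds=0  new=⊤  old=3  +wl: 0
  step 3. node 2  ⊔preds=⊤  new=⊤  old=⊥  +wl: 1
  step 4. node 0  ⊔preds=⊤  new=⊤  old=0  +wl: 2
  step 5. node 1  ⊔preds=⊤  new=⊤  stable
  step 6. node 2  ⊔preds=⊤  new=⊤  stable

Least fixpoint reached:
  node 0: ⊤
  node 1: ⊤
  node 2: ⊤

6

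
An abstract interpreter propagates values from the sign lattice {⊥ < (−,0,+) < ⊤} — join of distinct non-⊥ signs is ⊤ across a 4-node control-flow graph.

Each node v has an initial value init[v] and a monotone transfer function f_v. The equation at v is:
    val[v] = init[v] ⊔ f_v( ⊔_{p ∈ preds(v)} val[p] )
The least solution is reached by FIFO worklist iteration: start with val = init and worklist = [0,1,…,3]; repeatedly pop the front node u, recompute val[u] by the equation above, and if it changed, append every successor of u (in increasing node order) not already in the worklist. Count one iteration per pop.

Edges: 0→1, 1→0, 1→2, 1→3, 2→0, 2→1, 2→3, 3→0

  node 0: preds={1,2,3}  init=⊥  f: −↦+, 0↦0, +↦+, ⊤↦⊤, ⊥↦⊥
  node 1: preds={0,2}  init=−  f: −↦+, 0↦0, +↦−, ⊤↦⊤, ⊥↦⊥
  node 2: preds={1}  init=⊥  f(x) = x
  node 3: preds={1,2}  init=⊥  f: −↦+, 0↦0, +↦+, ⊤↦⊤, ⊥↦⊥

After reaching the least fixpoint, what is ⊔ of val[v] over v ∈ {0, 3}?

⊤

Iteration log — 11 steps:
  step 1. node 0  ⊔preds=−  new=+  old=⊥  +wl: 
  step 2. node 1  ⊔preds=+  new=−  stable
  step 3. node 2  ⊔preds=−  new=−  old=⊥  +wl: 0,1
  step 4. node 3  ⊔preds=−  new=+  old=⊥  +wl: 
  step 5. node 0  ⊔preds=⊤  new=⊤  old=+  +wl: 
  step 6. node 1  ⊔preds=⊤  new=⊤  old=−  +wl: 0,2,3
  step 7. node 0  ⊔preds=⊤  new=⊤  stable
  step 8. node 2  ⊔preds=⊤  new=⊤  old=−  +wl: 0,1
  step 9. node 3  ⊔preds=⊤  new=⊤  old=+  +wl: 
  step 10. node 0  ⊔preds=⊤  new=⊤  stable
  step 11. node 1  ⊔preds=⊤  new=⊤  stable

Least fixpoint reached:
  node 0: ⊤
  node 1: ⊤
  node 2: ⊤
  node 3: ⊤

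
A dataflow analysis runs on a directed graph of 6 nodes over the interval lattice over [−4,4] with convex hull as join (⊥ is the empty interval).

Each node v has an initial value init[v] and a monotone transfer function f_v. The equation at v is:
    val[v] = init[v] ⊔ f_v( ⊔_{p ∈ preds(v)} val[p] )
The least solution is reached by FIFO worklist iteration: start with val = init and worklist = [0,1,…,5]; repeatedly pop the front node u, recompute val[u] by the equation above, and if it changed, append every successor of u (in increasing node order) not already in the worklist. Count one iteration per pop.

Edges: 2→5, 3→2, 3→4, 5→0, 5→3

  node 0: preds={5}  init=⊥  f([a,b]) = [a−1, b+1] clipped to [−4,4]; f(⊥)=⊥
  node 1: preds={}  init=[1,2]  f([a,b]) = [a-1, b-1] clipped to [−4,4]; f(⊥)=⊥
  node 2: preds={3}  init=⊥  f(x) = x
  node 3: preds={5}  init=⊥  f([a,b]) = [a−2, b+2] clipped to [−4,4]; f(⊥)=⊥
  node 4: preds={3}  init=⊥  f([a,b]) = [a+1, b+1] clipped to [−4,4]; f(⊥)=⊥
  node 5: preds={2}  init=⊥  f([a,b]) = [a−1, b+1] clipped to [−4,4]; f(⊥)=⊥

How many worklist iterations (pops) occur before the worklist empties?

Iteration log — 6 steps:
  step 1. node 0  ⊔preds=⊥  new=⊥  stable
  step 2. node 1  ⊔preds=⊥  new=[1,2]  stable
  step 3. node 2  ⊔preds=⊥  new=⊥  stable
  step 4. node 3  ⊔preds=⊥  new=⊥  stable
  step 5. node 4  ⊔preds=⊥  new=⊥  stable
  step 6. node 5  ⊔preds=⊥  new=⊥  stable

Least fixpoint reached:
  node 0: ⊥
  node 1: [1,2]
  node 2: ⊥
  node 3: ⊥
  node 4: ⊥
  node 5: ⊥

6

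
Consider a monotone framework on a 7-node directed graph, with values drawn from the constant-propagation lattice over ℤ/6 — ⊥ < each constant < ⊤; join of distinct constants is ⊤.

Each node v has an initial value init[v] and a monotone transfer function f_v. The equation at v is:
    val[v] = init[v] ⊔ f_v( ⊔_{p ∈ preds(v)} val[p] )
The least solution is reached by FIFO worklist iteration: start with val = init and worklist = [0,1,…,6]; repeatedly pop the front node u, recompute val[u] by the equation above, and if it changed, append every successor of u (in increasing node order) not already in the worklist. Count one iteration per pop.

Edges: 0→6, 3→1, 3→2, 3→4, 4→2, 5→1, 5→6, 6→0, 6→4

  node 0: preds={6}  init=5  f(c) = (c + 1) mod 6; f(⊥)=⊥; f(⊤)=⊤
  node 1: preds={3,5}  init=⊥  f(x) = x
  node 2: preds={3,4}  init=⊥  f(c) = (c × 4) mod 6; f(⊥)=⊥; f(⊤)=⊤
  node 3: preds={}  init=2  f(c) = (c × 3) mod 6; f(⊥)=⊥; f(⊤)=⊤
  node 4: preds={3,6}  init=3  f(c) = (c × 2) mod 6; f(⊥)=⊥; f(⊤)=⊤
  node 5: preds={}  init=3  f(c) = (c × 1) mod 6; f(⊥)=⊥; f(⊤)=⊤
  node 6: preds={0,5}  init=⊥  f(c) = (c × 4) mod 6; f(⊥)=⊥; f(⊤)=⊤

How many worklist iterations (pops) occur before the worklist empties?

11

Trace (11 dequeues):
  [1] u=0 | in ⊥ | out 5 | ==
  [2] u=1 | in ⊤ | out ⊤ | prev ⊥ | push {}
  [3] u=2 | in ⊤ | out ⊤ | prev ⊥ | push {}
  [4] u=3 | in ⊥ | out 2 | ==
  [5] u=4 | in 2 | out ⊤ | prev 3 | push {2}
  [6] u=5 | in ⊥ | out 3 | ==
  [7] u=6 | in ⊤ | out ⊤ | prev ⊥ | push {0,4}
  [8] u=2 | in ⊤ | out ⊤ | ==
  [9] u=0 | in ⊤ | out ⊤ | prev 5 | push {6}
  [10] u=4 | in ⊤ | out ⊤ | ==
  [11] u=6 | in ⊤ | out ⊤ | ==

Converged values:
  [0] ⊤
  [1] ⊤
  [2] ⊤
  [3] 2
  [4] ⊤
  [5] 3
  [6] ⊤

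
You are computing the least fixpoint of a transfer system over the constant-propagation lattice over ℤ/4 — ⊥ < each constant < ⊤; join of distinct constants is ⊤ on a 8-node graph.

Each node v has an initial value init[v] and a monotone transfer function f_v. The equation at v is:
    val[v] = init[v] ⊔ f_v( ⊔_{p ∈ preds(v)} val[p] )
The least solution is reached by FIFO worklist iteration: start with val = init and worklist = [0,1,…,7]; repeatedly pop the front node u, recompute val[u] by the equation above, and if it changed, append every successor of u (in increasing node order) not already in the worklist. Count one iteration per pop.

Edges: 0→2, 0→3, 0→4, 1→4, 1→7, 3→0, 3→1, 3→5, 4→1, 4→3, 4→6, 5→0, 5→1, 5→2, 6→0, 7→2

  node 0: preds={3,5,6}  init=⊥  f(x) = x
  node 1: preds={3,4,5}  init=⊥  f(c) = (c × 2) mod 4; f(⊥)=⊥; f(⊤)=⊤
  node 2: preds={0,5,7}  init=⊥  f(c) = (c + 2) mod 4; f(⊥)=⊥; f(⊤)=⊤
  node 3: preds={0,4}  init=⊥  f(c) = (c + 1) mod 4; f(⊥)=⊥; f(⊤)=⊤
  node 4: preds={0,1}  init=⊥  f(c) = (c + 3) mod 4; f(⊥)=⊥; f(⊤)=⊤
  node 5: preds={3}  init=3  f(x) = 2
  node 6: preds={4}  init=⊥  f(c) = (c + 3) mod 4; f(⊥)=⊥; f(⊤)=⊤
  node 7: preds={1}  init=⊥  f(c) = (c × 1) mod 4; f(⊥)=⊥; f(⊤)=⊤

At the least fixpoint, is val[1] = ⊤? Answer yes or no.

yes

Iteration log — 18 steps:
  step 1. node 0  ⊔preds=3  new=3  old=⊥  +wl: 
  step 2. node 1  ⊔preds=3  new=2  old=⊥  +wl: 
  step 3. node 2  ⊔preds=3  new=1  old=⊥  +wl: 
  step 4. node 3  ⊔preds=3  new=0  old=⊥  +wl: 0,1
  step 5. node 4  ⊔preds=⊤  new=⊤  old=⊥  +wl: 3
  step 6. node 5  ⊔preds=0  new=⊤  old=3  +wl: 2
  step 7. node 6  ⊔preds=⊤  new=⊤  old=⊥  +wl: 
  step 8. node 7  ⊔preds=2  new=2  old=⊥  +wl: 
  step 9. node 0  ⊔preds=⊤  new=⊤  old=3  +wl: 4
  step 10. node 1  ⊔preds=⊤  new=⊤  old=2  +wl: 7
  step 11. node 3  ⊔preds=⊤  new=⊤  old=0  +wl: 0,1,5
  step 12. node 2  ⊔preds=⊤  new=⊤  old=1  +wl: 
  step 13. node 4  ⊔preds=⊤  new=⊤  stable
  step 14. node 7  ⊔preds=⊤  new=⊤  old=2  +wl: 2
  step 15. node 0  ⊔preds=⊤  new=⊤  stable
  step 16. node 1  ⊔preds=⊤  new=⊤  stable
  step 17. node 5  ⊔preds=⊤  new=⊤  stable
  step 18. node 2  ⊔preds=⊤  new=⊤  stable

Least fixpoint reached:
  node 0: ⊤
  node 1: ⊤
  node 2: ⊤
  node 3: ⊤
  node 4: ⊤
  node 5: ⊤
  node 6: ⊤
  node 7: ⊤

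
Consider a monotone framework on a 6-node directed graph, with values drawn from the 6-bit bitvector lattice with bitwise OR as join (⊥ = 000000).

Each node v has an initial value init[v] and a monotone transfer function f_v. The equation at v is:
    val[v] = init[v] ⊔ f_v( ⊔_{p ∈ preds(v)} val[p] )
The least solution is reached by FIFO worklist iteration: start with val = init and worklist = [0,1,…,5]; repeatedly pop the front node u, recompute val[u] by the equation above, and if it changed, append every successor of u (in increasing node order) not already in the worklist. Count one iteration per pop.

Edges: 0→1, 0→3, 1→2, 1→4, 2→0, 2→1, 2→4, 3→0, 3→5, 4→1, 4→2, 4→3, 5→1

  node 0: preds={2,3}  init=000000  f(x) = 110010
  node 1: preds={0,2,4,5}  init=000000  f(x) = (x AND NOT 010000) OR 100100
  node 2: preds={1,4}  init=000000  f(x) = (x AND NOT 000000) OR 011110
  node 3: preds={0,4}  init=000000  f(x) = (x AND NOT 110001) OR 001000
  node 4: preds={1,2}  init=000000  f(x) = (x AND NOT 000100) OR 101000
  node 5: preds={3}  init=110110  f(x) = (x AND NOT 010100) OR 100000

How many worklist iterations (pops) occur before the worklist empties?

Iteration log — 11 steps:
  step 1. node 0  ⊔preds=000000  new=110010  old=000000  +wl: 
  step 2. node 1  ⊔preds=110110  new=100110  old=000000  +wl: 
  step 3. node 2  ⊔preds=100110  new=111110  old=000000  +wl: 0,1
  step 4. node 3  ⊔preds=110010  new=001010  old=000000  +wl: 
  step 5. node 4  ⊔preds=111110  new=111010  old=000000  +wl: 2,3
  step 6. node 5  ⊔preds=001010  new=111110  old=110110  +wl: 
  step 7. node 0  ⊔preds=111110  new=110010  stable
  step 8. node 1  ⊔preds=111110  new=101110  old=100110  +wl: 4
  step 9. node 2  ⊔preds=111110  new=111110  stable
  step 10. node 3  ⊔preds=111010  new=001010  stable
  step 11. node 4  ⊔preds=111110  new=111010  stable

Least fixpoint reached:
  node 0: 110010
  node 1: 101110
  node 2: 111110
  node 3: 001010
  node 4: 111010
  node 5: 111110

11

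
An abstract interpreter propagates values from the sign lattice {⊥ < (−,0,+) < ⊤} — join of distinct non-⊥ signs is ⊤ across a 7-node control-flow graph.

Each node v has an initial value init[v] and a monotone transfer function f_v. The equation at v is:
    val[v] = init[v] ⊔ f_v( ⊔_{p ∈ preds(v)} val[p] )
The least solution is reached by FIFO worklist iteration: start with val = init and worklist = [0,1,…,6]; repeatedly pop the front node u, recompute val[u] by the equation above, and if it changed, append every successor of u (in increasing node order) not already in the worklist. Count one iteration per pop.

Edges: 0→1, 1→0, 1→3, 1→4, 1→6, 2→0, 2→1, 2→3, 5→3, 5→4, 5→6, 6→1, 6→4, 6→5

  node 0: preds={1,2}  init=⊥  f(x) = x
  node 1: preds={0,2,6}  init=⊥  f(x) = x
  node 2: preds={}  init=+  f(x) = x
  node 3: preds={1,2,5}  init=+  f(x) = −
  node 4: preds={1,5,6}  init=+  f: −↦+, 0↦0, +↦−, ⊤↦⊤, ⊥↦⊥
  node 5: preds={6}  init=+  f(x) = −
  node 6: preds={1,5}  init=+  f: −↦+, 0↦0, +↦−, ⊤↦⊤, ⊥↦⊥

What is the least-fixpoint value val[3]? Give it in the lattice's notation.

Iteration log — 17 steps:
  step 1. node 0  ⊔preds=+  new=+  old=⊥  +wl: 
  step 2. node 1  ⊔preds=+  new=+  old=⊥  +wl: 0
  step 3. node 2  ⊔preds=⊥  new=+  stable
  step 4. node 3  ⊔preds=+  new=⊤  old=+  +wl: 
  step 5. node 4  ⊔preds=+  new=⊤  old=+  +wl: 
  step 6. node 5  ⊔preds=+  new=⊤  old=+  +wl: 3,4
  step 7. node 6  ⊔preds=⊤  new=⊤  old=+  +wl: 1,5
  step 8. node 0  ⊔preds=+  new=+  stable
  step 9. node 3  ⊔preds=⊤  new=⊤  stable
  step 10. node 4  ⊔preds=⊤  new=⊤  stable
  step 11. node 1  ⊔preds=⊤  new=⊤  old=+  +wl: 0,3,4,6
  step 12. node 5  ⊔preds=⊤  new=⊤  stable
  step 13. node 0  ⊔preds=⊤  new=⊤  old=+  +wl: 1
  step 14. node 3  ⊔preds=⊤  new=⊤  stable
  step 15. node 4  ⊔preds=⊤  new=⊤  stable
  step 16. node 6  ⊔preds=⊤  new=⊤  stable
  step 17. node 1  ⊔preds=⊤  new=⊤  stable

Least fixpoint reached:
  node 0: ⊤
  node 1: ⊤
  node 2: +
  node 3: ⊤
  node 4: ⊤
  node 5: ⊤
  node 6: ⊤

⊤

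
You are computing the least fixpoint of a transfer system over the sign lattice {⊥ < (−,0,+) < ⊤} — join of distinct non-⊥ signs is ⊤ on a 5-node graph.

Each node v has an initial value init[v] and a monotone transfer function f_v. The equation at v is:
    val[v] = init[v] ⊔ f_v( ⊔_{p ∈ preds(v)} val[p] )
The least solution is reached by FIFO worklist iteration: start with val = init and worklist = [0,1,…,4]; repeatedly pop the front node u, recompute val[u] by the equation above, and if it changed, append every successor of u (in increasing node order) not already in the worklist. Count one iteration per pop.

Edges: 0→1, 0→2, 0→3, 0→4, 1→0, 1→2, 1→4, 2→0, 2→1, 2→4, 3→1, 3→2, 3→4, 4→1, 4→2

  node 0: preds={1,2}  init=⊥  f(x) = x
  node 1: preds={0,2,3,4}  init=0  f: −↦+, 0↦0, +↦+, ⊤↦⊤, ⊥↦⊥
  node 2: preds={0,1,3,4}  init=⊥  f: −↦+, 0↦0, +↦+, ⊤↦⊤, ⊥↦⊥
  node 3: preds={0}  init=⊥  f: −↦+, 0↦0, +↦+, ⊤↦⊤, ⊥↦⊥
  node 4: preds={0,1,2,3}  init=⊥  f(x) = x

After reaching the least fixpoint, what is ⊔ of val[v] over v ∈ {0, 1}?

Trace (8 dequeues):
  [1] u=0 | in 0 | out 0 | prev ⊥ | push {}
  [2] u=1 | in 0 | out 0 | ==
  [3] u=2 | in 0 | out 0 | prev ⊥ | push {0,1}
  [4] u=3 | in 0 | out 0 | prev ⊥ | push {2}
  [5] u=4 | in 0 | out 0 | prev ⊥ | push {}
  [6] u=0 | in 0 | out 0 | ==
  [7] u=1 | in 0 | out 0 | ==
  [8] u=2 | in 0 | out 0 | ==

Converged values:
  [0] 0
  [1] 0
  [2] 0
  [3] 0
  [4] 0

0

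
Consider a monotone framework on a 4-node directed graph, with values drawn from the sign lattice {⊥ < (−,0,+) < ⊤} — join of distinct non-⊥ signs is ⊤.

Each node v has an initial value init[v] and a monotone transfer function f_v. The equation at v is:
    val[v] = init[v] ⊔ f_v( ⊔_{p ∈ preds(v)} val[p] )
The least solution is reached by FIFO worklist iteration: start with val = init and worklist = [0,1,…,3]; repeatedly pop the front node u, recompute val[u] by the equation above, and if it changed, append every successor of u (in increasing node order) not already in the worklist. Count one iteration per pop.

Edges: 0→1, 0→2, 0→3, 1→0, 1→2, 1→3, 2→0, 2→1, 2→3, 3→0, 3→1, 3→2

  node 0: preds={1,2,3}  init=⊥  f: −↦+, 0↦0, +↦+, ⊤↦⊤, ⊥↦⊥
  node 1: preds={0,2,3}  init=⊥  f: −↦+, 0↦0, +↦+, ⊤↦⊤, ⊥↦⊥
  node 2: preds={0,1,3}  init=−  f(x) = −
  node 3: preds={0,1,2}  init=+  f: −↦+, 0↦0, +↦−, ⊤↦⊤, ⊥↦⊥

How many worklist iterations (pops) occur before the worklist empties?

7

Trace (7 dequeues):
  [1] u=0 | in ⊤ | out ⊤ | prev ⊥ | push {}
  [2] u=1 | in ⊤ | out ⊤ | prev ⊥ | push {0}
  [3] u=2 | in ⊤ | out − | ==
  [4] u=3 | in ⊤ | out ⊤ | prev + | push {1,2}
  [5] u=0 | in ⊤ | out ⊤ | ==
  [6] u=1 | in ⊤ | out ⊤ | ==
  [7] u=2 | in ⊤ | out − | ==

Converged values:
  [0] ⊤
  [1] ⊤
  [2] −
  [3] ⊤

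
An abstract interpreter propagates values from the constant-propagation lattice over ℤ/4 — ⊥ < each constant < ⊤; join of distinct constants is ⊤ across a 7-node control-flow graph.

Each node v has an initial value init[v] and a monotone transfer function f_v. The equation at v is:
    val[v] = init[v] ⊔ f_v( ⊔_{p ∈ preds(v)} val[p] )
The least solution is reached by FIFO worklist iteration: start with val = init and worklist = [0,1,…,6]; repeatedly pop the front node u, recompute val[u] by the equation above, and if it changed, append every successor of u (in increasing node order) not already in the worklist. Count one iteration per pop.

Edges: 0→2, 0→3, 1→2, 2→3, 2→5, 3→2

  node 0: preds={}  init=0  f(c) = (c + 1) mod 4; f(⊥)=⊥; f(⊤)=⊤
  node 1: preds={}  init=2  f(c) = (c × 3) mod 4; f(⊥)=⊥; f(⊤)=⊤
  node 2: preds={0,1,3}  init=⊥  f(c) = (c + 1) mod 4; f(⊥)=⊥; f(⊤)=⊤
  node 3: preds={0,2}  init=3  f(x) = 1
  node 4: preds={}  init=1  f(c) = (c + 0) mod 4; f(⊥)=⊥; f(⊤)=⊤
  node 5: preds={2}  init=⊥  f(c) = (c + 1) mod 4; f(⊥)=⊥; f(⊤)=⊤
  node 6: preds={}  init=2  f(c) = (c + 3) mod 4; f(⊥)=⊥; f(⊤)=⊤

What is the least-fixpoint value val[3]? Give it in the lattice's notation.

Iteration log — 8 steps:
  step 1. node 0  ⊔preds=⊥  new=0  stable
  step 2. node 1  ⊔preds=⊥  new=2  stable
  step 3. node 2  ⊔preds=⊤  new=⊤  old=⊥  +wl: 
  step 4. node 3  ⊔preds=⊤  new=⊤  old=3  +wl: 2
  step 5. node 4  ⊔preds=⊥  new=1  stable
  step 6. node 5  ⊔preds=⊤  new=⊤  old=⊥  +wl: 
  step 7. node 6  ⊔preds=⊥  new=2  stable
  step 8. node 2  ⊔preds=⊤  new=⊤  stable

Least fixpoint reached:
  node 0: 0
  node 1: 2
  node 2: ⊤
  node 3: ⊤
  node 4: 1
  node 5: ⊤
  node 6: 2

⊤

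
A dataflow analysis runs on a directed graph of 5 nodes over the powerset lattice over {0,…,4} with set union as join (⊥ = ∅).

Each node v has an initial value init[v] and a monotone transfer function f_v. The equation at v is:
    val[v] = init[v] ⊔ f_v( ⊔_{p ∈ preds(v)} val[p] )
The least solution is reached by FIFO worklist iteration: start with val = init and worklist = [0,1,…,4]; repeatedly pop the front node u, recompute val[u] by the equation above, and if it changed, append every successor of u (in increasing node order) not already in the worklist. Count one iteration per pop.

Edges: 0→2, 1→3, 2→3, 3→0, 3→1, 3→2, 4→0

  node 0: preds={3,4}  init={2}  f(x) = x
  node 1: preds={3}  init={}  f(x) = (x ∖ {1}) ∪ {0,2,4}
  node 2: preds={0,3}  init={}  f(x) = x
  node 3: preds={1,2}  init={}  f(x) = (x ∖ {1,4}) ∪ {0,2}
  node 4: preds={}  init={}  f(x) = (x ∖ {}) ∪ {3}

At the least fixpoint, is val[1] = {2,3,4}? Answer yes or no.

Worklist (13 pops):
  #1 pop 0: in={} → {2} (no change)
  #2 pop 1: in={} → {0,2,4} (was {}); enqueue []
  #3 pop 2: in={2} → {2} (was {}); enqueue []
  #4 pop 3: in={0,2,4} → {0,2} (was {}); enqueue [0,1,2]
  #5 pop 4: in={} → {3} (was {}); enqueue []
  #6 pop 0: in={0,2,3} → {0,2,3} (was {2}); enqueue []
  #7 pop 1: in={0,2} → {0,2,4} (no change)
  #8 pop 2: in={0,2,3} → {0,2,3} (was {2}); enqueue [3]
  #9 pop 3: in={0,2,3,4} → {0,2,3} (was {0,2}); enqueue [0,1,2]
  #10 pop 0: in={0,2,3} → {0,2,3} (no change)
  #11 pop 1: in={0,2,3} → {0,2,3,4} (was {0,2,4}); enqueue [3]
  #12 pop 2: in={0,2,3} → {0,2,3} (no change)
  #13 pop 3: in={0,2,3,4} → {0,2,3} (no change)

Fixpoint:
  val[0] = {0,2,3}
  val[1] = {0,2,3,4}
  val[2] = {0,2,3}
  val[3] = {0,2,3}
  val[4] = {3}

no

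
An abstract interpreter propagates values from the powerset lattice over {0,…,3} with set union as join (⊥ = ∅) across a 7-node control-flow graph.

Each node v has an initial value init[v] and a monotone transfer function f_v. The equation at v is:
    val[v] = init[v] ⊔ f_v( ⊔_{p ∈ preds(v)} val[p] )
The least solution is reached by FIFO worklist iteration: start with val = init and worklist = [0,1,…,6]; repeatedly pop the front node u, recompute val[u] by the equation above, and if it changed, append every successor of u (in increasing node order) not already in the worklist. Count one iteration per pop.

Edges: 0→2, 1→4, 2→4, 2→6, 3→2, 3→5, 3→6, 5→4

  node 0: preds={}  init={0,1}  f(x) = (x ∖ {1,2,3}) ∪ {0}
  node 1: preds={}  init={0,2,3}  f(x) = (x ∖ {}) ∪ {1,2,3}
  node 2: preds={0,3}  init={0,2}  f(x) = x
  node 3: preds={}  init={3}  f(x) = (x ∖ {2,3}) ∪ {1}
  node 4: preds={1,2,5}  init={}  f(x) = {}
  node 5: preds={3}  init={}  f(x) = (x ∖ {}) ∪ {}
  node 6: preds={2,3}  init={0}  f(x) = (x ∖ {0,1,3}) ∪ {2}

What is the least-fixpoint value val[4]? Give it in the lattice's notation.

{}

Iteration log — 9 steps:
  step 1. node 0  ⊔preds={}  new={0,1}  stable
  step 2. node 1  ⊔preds={}  new={0,1,2,3}  old={0,2,3}  +wl: 
  step 3. node 2  ⊔preds={0,1,3}  new={0,1,2,3}  old={0,2}  +wl: 
  step 4. node 3  ⊔preds={}  new={1,3}  old={3}  +wl: 2
  step 5. node 4  ⊔preds={0,1,2,3}  new={}  stable
  step 6. node 5  ⊔preds={1,3}  new={1,3}  old={}  +wl: 4
  step 7. node 6  ⊔preds={0,1,2,3}  new={0,2}  old={0}  +wl: 
  step 8. node 2  ⊔preds={0,1,3}  new={0,1,2,3}  stable
  step 9. node 4  ⊔preds={0,1,2,3}  new={}  stable

Least fixpoint reached:
  node 0: {0,1}
  node 1: {0,1,2,3}
  node 2: {0,1,2,3}
  node 3: {1,3}
  node 4: {}
  node 5: {1,3}
  node 6: {0,2}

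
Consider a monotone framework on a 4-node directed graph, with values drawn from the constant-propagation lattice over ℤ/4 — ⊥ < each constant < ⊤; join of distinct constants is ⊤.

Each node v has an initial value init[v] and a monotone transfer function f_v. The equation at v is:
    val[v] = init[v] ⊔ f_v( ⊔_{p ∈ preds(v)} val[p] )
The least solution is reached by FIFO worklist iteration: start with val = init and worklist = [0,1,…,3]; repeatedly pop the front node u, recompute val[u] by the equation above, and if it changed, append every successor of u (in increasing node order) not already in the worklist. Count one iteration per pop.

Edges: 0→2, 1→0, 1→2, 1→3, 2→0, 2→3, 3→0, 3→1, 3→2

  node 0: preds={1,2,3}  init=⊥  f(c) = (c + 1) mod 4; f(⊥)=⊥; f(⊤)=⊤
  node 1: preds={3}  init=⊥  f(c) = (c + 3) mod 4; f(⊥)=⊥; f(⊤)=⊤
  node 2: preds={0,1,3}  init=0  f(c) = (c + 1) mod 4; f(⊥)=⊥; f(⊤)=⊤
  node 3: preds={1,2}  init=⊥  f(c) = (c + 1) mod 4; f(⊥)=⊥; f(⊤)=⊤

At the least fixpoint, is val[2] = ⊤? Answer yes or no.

yes

Iteration log — 9 steps:
  step 1. node 0  ⊔preds=0  new=1  old=⊥  +wl: 
  step 2. node 1  ⊔preds=⊥  new=⊥  stable
  step 3. node 2  ⊔preds=1  new=⊤  old=0  +wl: 0
  step 4. node 3  ⊔preds=⊤  new=⊤  old=⊥  +wl: 1,2
  step 5. node 0  ⊔preds=⊤  new=⊤  old=1  +wl: 
  step 6. node 1  ⊔preds=⊤  new=⊤  old=⊥  +wl: 0,3
  step 7. node 2  ⊔preds=⊤  new=⊤  stable
  step 8. node 0  ⊔preds=⊤  new=⊤  stable
  step 9. node 3  ⊔preds=⊤  new=⊤  stable

Least fixpoint reached:
  node 0: ⊤
  node 1: ⊤
  node 2: ⊤
  node 3: ⊤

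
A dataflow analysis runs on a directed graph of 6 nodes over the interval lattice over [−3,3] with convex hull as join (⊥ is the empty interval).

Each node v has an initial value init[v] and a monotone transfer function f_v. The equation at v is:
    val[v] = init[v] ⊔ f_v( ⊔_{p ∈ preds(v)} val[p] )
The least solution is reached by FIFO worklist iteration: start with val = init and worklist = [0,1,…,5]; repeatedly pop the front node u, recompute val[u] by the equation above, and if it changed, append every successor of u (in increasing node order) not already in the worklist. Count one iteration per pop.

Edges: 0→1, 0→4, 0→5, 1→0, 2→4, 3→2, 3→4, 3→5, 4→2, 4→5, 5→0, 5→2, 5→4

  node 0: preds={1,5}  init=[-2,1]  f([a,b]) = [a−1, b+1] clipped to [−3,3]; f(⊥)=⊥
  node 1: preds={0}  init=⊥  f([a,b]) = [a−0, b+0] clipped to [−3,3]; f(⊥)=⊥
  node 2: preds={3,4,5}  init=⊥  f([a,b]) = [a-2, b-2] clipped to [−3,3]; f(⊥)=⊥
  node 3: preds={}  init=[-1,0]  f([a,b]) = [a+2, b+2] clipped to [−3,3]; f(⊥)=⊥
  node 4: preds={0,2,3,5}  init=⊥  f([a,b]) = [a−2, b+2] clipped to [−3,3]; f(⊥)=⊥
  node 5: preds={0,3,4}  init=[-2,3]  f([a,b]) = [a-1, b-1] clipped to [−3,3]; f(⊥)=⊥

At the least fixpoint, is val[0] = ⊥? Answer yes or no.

no

Trace (9 dequeues):
  [1] u=0 | in [-2,3] | out [-3,3] | prev [-2,1] | push {}
  [2] u=1 | in [-3,3] | out [-3,3] | prev ⊥ | push {0}
  [3] u=2 | in [-2,3] | out [-3,1] | prev ⊥ | push {}
  [4] u=3 | in ⊥ | out [-1,0] | ==
  [5] u=4 | in [-3,3] | out [-3,3] | prev ⊥ | push {2}
  [6] u=5 | in [-3,3] | out [-3,3] | prev [-2,3] | push {4}
  [7] u=0 | in [-3,3] | out [-3,3] | ==
  [8] u=2 | in [-3,3] | out [-3,1] | ==
  [9] u=4 | in [-3,3] | out [-3,3] | ==

Converged values:
  [0] [-3,3]
  [1] [-3,3]
  [2] [-3,1]
  [3] [-1,0]
  [4] [-3,3]
  [5] [-3,3]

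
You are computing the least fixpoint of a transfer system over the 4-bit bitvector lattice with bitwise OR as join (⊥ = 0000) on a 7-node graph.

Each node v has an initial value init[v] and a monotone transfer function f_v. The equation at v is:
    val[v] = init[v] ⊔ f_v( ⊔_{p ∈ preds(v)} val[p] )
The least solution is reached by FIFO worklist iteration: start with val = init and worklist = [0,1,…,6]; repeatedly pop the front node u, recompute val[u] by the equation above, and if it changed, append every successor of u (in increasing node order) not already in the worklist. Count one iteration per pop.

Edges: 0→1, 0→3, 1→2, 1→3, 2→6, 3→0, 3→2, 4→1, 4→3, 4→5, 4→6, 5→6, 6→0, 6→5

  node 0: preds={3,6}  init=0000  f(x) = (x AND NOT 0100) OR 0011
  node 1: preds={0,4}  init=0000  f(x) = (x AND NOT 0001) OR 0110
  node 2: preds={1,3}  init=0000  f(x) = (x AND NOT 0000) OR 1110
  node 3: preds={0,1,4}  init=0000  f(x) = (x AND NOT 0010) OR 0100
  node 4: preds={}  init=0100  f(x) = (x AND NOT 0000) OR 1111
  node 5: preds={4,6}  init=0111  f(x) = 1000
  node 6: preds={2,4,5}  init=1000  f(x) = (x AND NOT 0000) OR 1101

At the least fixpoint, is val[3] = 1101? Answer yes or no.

Iteration log — 13 steps:
  step 1. node 0  ⊔preds=1000  new=1011  old=0000  +wl: 
  step 2. node 1  ⊔preds=1111  new=1110  old=0000  +wl: 
  step 3. node 2  ⊔preds=1110  new=1110  old=0000  +wl: 
  step 4. node 3  ⊔preds=1111  new=1101  old=0000  +wl: 0,2
  step 5. node 4  ⊔preds=0000  new=1111  old=0100  +wl: 1,3
  step 6. node 5  ⊔preds=1111  new=1111  old=0111  +wl: 
  step 7. node 6  ⊔preds=1111  new=1111  old=1000  +wl: 5
  step 8. node 0  ⊔preds=1111  new=1011  stable
  step 9. node 2  ⊔preds=1111  new=1111  old=1110  +wl: 6
  step 10. node 1  ⊔preds=1111  new=1110  stable
  step 11. node 3  ⊔preds=1111  new=1101  stable
  step 12. node 5  ⊔preds=1111  new=1111  stable
  step 13. node 6  ⊔preds=1111  new=1111  stable

Least fixpoint reached:
  node 0: 1011
  node 1: 1110
  node 2: 1111
  node 3: 1101
  node 4: 1111
  node 5: 1111
  node 6: 1111

yes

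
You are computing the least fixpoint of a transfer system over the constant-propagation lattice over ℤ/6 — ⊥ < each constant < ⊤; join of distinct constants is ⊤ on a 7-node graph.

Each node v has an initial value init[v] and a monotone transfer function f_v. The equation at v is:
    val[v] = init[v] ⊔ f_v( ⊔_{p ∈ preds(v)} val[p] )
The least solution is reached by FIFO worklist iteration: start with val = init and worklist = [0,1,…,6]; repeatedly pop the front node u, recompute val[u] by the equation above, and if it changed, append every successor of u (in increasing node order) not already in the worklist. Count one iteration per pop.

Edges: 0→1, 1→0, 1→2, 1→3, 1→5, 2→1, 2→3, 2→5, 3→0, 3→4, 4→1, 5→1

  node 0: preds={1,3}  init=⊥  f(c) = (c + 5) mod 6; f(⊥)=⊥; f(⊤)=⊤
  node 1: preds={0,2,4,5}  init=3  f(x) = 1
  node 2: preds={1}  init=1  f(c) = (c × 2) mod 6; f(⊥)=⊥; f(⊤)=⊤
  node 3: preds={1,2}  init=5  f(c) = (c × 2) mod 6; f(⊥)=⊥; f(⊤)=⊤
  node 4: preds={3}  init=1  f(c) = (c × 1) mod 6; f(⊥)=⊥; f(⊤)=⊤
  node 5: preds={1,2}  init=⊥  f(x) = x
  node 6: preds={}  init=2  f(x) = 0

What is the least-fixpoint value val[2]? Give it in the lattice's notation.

Iteration log — 9 steps:
  step 1. node 0  ⊔preds=⊤  new=⊤  old=⊥  +wl: 
  step 2. node 1  ⊔preds=⊤  new=⊤  old=3  +wl: 0
  step 3. node 2  ⊔preds=⊤  new=⊤  old=1  +wl: 1
  step 4. node 3  ⊔preds=⊤  new=⊤  old=5  +wl: 
  step 5. node 4  ⊔preds=⊤  new=⊤  old=1  +wl: 
  step 6. node 5  ⊔preds=⊤  new=⊤  old=⊥  +wl: 
  step 7. node 6  ⊔preds=⊥  new=⊤  old=2  +wl: 
  step 8. node 0  ⊔preds=⊤  new=⊤  stable
  step 9. node 1  ⊔preds=⊤  new=⊤  stable

Least fixpoint reached:
  node 0: ⊤
  node 1: ⊤
  node 2: ⊤
  node 3: ⊤
  node 4: ⊤
  node 5: ⊤
  node 6: ⊤

⊤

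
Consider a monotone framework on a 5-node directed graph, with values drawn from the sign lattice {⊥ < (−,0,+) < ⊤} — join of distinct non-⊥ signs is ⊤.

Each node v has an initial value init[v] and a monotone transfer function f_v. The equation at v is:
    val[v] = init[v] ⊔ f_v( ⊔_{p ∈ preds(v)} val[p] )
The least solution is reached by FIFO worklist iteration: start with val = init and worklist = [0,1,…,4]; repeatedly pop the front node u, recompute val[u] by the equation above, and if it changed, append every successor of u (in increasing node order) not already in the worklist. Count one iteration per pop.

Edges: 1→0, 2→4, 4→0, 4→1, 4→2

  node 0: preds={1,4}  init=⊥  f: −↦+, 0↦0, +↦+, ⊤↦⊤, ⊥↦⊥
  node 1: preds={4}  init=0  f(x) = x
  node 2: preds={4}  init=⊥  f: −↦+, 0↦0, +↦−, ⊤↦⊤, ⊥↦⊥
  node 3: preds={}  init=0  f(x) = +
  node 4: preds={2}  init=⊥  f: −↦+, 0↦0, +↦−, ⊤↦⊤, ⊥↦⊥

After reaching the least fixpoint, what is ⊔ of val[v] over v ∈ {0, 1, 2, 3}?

⊤

Trace (5 dequeues):
  [1] u=0 | in 0 | out 0 | prev ⊥ | push {}
  [2] u=1 | in ⊥ | out 0 | ==
  [3] u=2 | in ⊥ | out ⊥ | ==
  [4] u=3 | in ⊥ | out ⊤ | prev 0 | push {}
  [5] u=4 | in ⊥ | out ⊥ | ==

Converged values:
  [0] 0
  [1] 0
  [2] ⊥
  [3] ⊤
  [4] ⊥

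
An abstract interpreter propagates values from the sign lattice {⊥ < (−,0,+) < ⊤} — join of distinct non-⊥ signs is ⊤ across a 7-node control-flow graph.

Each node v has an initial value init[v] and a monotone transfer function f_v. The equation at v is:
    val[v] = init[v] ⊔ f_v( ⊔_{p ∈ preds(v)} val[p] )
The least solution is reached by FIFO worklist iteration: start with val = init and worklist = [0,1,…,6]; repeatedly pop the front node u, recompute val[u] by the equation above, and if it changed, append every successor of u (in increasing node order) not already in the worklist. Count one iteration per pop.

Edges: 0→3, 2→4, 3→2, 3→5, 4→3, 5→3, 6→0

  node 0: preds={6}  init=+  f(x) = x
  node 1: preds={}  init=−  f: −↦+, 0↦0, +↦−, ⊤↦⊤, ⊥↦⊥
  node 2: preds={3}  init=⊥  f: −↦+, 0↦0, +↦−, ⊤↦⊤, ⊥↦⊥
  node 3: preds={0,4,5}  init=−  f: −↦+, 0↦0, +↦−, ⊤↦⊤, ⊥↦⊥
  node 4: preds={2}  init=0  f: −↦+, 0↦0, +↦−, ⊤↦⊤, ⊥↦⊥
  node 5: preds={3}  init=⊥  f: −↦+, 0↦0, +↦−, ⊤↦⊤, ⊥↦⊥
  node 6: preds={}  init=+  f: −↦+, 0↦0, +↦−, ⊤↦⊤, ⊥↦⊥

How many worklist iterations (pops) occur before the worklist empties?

10

Iteration log — 10 steps:
  step 1. node 0  ⊔preds=+  new=+  stable
  step 2. node 1  ⊔preds=⊥  new=−  stable
  step 3. node 2  ⊔preds=−  new=+  old=⊥  +wl: 
  step 4. node 3  ⊔preds=⊤  new=⊤  old=−  +wl: 2
  step 5. node 4  ⊔preds=+  new=⊤  old=0  +wl: 3
  step 6. node 5  ⊔preds=⊤  new=⊤  old=⊥  +wl: 
  step 7. node 6  ⊔preds=⊥  new=+  stable
  step 8. node 2  ⊔preds=⊤  new=⊤  old=+  +wl: 4
  step 9. node 3  ⊔preds=⊤  new=⊤  stable
  step 10. node 4  ⊔preds=⊤  new=⊤  stable

Least fixpoint reached:
  node 0: +
  node 1: −
  node 2: ⊤
  node 3: ⊤
  node 4: ⊤
  node 5: ⊤
  node 6: +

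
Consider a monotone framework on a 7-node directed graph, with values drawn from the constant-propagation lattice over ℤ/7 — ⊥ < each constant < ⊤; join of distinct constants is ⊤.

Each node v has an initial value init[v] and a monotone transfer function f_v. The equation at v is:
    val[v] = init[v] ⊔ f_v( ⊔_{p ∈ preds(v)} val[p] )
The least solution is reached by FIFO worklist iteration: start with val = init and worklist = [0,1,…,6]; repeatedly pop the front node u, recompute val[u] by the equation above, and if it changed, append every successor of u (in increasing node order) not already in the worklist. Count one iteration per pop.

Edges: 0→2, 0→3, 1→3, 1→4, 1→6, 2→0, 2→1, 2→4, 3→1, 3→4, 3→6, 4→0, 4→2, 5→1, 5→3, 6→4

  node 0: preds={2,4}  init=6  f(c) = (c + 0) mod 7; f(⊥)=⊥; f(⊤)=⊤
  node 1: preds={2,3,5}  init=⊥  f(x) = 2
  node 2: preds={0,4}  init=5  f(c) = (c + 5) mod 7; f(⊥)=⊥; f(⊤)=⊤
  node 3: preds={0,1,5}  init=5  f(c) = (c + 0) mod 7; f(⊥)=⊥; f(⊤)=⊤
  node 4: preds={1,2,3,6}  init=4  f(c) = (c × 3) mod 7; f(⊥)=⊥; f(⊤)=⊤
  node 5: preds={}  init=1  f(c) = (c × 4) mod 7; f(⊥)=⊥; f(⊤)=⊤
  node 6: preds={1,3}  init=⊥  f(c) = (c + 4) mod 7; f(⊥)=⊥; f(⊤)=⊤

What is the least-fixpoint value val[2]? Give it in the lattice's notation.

⊤

Iteration log — 11 steps:
  step 1. node 0  ⊔preds=⊤  new=⊤  old=6  +wl: 
  step 2. node 1  ⊔preds=⊤  new=2  old=⊥  +wl: 
  step 3. node 2  ⊔preds=⊤  new=⊤  old=5  +wl: 0,1
  step 4. node 3  ⊔preds=⊤  new=⊤  old=5  +wl: 
  step 5. node 4  ⊔preds=⊤  new=⊤  old=4  +wl: 2
  step 6. node 5  ⊔preds=⊥  new=1  stable
  step 7. node 6  ⊔preds=⊤  new=⊤  old=⊥  +wl: 4
  step 8. node 0  ⊔preds=⊤  new=⊤  stable
  step 9. node 1  ⊔preds=⊤  new=2  stable
  step 10. node 2  ⊔preds=⊤  new=⊤  stable
  step 11. node 4  ⊔preds=⊤  new=⊤  stable

Least fixpoint reached:
  node 0: ⊤
  node 1: 2
  node 2: ⊤
  node 3: ⊤
  node 4: ⊤
  node 5: 1
  node 6: ⊤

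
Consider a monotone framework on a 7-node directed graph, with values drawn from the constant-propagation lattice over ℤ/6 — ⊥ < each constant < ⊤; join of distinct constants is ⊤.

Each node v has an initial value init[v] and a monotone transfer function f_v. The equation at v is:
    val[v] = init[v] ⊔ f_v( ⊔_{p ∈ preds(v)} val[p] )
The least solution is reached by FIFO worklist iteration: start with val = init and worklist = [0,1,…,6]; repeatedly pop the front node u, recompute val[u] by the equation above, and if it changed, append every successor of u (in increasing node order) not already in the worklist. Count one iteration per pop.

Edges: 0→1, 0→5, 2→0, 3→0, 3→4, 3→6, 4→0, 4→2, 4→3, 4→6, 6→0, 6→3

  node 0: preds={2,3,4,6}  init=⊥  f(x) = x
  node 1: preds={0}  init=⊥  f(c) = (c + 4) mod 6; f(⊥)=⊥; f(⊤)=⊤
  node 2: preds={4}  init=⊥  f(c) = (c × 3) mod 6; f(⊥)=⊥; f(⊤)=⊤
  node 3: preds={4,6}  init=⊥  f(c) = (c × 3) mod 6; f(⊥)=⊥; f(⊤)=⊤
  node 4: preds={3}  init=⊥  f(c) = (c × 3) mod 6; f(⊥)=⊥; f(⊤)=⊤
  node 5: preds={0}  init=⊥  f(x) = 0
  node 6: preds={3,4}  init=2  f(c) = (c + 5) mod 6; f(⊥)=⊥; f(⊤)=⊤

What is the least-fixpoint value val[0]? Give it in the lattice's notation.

Worklist (19 pops):
  #1 pop 0: in=2 → 2 (was ⊥); enqueue []
  #2 pop 1: in=2 → 0 (was ⊥); enqueue []
  #3 pop 2: in=⊥ → ⊥ (no change)
  #4 pop 3: in=2 → 0 (was ⊥); enqueue [0]
  #5 pop 4: in=0 → 0 (was ⊥); enqueue [2,3]
  #6 pop 5: in=2 → 0 (was ⊥); enqueue []
  #7 pop 6: in=0 → ⊤ (was 2); enqueue []
  #8 pop 0: in=⊤ → ⊤ (was 2); enqueue [1,5]
  #9 pop 2: in=0 → 0 (was ⊥); enqueue [0]
  #10 pop 3: in=⊤ → ⊤ (was 0); enqueue [4,6]
  #11 pop 1: in=⊤ → ⊤ (was 0); enqueue []
  #12 pop 5: in=⊤ → 0 (no change)
  #13 pop 0: in=⊤ → ⊤ (no change)
  #14 pop 4: in=⊤ → ⊤ (was 0); enqueue [0,2,3]
  #15 pop 6: in=⊤ → ⊤ (no change)
  #16 pop 0: in=⊤ → ⊤ (no change)
  #17 pop 2: in=⊤ → ⊤ (was 0); enqueue [0]
  #18 pop 3: in=⊤ → ⊤ (no change)
  #19 pop 0: in=⊤ → ⊤ (no change)

Fixpoint:
  val[0] = ⊤
  val[1] = ⊤
  val[2] = ⊤
  val[3] = ⊤
  val[4] = ⊤
  val[5] = 0
  val[6] = ⊤

⊤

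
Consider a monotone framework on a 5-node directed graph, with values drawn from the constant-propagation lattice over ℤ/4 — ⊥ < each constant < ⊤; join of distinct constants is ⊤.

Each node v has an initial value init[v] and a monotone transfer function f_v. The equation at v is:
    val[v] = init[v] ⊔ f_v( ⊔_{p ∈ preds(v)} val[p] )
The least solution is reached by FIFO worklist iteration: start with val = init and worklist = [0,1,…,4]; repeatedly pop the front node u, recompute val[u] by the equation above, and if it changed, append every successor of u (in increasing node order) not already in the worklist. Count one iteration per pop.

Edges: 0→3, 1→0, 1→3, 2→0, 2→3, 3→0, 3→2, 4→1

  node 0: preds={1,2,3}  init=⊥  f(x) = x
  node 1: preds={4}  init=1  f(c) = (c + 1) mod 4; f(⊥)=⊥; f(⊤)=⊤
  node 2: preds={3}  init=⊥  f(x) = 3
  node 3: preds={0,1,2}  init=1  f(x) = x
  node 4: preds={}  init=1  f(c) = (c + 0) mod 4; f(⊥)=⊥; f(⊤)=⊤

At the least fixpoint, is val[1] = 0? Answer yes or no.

no

Iteration log — 8 steps:
  step 1. node 0  ⊔preds=1  new=1  old=⊥  +wl: 
  step 2. node 1  ⊔preds=1  new=⊤  old=1  +wl: 0
  step 3. node 2  ⊔preds=1  new=3  old=⊥  +wl: 
  step 4. node 3  ⊔preds=⊤  new=⊤  old=1  +wl: 2
  step 5. node 4  ⊔preds=⊥  new=1  stable
  step 6. node 0  ⊔preds=⊤  new=⊤  old=1  +wl: 3
  step 7. node 2  ⊔preds=⊤  new=3  stable
  step 8. node 3  ⊔preds=⊤  new=⊤  stable

Least fixpoint reached:
  node 0: ⊤
  node 1: ⊤
  node 2: 3
  node 3: ⊤
  node 4: 1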